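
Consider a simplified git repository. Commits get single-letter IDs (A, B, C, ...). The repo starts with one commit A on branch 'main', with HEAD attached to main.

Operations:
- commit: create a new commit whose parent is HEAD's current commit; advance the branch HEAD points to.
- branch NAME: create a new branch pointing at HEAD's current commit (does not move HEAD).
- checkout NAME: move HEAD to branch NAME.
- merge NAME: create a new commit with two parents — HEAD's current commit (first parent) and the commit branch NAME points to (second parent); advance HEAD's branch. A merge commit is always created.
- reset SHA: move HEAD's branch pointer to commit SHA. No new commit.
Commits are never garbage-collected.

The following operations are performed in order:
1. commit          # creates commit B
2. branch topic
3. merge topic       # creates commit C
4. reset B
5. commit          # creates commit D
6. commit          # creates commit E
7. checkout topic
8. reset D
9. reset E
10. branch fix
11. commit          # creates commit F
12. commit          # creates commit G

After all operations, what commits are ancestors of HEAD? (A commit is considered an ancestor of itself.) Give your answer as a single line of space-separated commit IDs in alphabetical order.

Answer: A B D E F G

Derivation:
After op 1 (commit): HEAD=main@B [main=B]
After op 2 (branch): HEAD=main@B [main=B topic=B]
After op 3 (merge): HEAD=main@C [main=C topic=B]
After op 4 (reset): HEAD=main@B [main=B topic=B]
After op 5 (commit): HEAD=main@D [main=D topic=B]
After op 6 (commit): HEAD=main@E [main=E topic=B]
After op 7 (checkout): HEAD=topic@B [main=E topic=B]
After op 8 (reset): HEAD=topic@D [main=E topic=D]
After op 9 (reset): HEAD=topic@E [main=E topic=E]
After op 10 (branch): HEAD=topic@E [fix=E main=E topic=E]
After op 11 (commit): HEAD=topic@F [fix=E main=E topic=F]
After op 12 (commit): HEAD=topic@G [fix=E main=E topic=G]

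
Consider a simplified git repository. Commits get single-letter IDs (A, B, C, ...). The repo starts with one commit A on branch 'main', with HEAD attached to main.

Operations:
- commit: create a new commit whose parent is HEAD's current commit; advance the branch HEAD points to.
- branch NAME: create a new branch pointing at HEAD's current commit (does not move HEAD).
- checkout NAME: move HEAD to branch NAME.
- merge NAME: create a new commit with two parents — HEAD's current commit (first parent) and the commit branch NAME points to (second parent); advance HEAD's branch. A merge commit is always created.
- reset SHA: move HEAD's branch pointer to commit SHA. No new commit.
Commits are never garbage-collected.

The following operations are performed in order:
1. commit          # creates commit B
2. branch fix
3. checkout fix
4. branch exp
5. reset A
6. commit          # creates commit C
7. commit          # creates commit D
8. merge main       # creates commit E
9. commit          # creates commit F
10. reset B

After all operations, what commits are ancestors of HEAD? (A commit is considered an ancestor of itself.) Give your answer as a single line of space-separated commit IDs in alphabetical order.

After op 1 (commit): HEAD=main@B [main=B]
After op 2 (branch): HEAD=main@B [fix=B main=B]
After op 3 (checkout): HEAD=fix@B [fix=B main=B]
After op 4 (branch): HEAD=fix@B [exp=B fix=B main=B]
After op 5 (reset): HEAD=fix@A [exp=B fix=A main=B]
After op 6 (commit): HEAD=fix@C [exp=B fix=C main=B]
After op 7 (commit): HEAD=fix@D [exp=B fix=D main=B]
After op 8 (merge): HEAD=fix@E [exp=B fix=E main=B]
After op 9 (commit): HEAD=fix@F [exp=B fix=F main=B]
After op 10 (reset): HEAD=fix@B [exp=B fix=B main=B]

Answer: A B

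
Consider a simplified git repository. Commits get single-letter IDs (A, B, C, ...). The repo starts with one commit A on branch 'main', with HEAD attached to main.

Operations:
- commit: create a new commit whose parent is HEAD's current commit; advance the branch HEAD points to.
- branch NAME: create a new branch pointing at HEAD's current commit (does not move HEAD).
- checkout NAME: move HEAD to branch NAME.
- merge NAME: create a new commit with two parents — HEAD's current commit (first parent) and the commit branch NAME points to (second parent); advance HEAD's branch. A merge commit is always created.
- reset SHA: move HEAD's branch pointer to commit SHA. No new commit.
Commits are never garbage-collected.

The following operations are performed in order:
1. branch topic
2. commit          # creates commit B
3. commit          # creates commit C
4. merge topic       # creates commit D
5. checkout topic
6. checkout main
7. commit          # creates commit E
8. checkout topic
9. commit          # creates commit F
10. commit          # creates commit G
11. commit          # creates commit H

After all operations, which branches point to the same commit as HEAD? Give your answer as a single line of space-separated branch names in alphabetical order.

After op 1 (branch): HEAD=main@A [main=A topic=A]
After op 2 (commit): HEAD=main@B [main=B topic=A]
After op 3 (commit): HEAD=main@C [main=C topic=A]
After op 4 (merge): HEAD=main@D [main=D topic=A]
After op 5 (checkout): HEAD=topic@A [main=D topic=A]
After op 6 (checkout): HEAD=main@D [main=D topic=A]
After op 7 (commit): HEAD=main@E [main=E topic=A]
After op 8 (checkout): HEAD=topic@A [main=E topic=A]
After op 9 (commit): HEAD=topic@F [main=E topic=F]
After op 10 (commit): HEAD=topic@G [main=E topic=G]
After op 11 (commit): HEAD=topic@H [main=E topic=H]

Answer: topic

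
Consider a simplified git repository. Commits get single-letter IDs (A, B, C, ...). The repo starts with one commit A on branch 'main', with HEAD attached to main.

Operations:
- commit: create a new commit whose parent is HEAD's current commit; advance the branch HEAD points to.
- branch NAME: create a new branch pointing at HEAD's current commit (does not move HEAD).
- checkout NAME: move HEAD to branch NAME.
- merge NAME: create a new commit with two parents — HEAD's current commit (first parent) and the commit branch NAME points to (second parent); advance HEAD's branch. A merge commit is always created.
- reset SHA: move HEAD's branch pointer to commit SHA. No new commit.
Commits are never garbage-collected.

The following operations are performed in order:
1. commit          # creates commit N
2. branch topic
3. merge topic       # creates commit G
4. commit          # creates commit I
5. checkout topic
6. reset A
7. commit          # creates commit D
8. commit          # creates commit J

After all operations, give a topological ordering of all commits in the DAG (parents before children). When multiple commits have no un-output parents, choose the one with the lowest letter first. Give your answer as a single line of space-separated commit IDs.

Answer: A D J N G I

Derivation:
After op 1 (commit): HEAD=main@N [main=N]
After op 2 (branch): HEAD=main@N [main=N topic=N]
After op 3 (merge): HEAD=main@G [main=G topic=N]
After op 4 (commit): HEAD=main@I [main=I topic=N]
After op 5 (checkout): HEAD=topic@N [main=I topic=N]
After op 6 (reset): HEAD=topic@A [main=I topic=A]
After op 7 (commit): HEAD=topic@D [main=I topic=D]
After op 8 (commit): HEAD=topic@J [main=I topic=J]
commit A: parents=[]
commit D: parents=['A']
commit G: parents=['N', 'N']
commit I: parents=['G']
commit J: parents=['D']
commit N: parents=['A']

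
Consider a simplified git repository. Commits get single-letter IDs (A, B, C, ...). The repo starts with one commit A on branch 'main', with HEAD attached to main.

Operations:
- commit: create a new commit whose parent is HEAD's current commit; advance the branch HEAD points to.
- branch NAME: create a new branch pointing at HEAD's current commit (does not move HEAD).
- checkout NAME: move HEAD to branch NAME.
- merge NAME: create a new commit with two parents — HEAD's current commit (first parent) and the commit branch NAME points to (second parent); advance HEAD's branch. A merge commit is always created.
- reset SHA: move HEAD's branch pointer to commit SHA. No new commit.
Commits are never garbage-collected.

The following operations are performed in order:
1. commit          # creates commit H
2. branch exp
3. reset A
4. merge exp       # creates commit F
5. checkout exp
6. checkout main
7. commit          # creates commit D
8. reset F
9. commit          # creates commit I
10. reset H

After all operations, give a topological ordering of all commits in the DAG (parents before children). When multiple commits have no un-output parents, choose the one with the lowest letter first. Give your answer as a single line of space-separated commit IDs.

After op 1 (commit): HEAD=main@H [main=H]
After op 2 (branch): HEAD=main@H [exp=H main=H]
After op 3 (reset): HEAD=main@A [exp=H main=A]
After op 4 (merge): HEAD=main@F [exp=H main=F]
After op 5 (checkout): HEAD=exp@H [exp=H main=F]
After op 6 (checkout): HEAD=main@F [exp=H main=F]
After op 7 (commit): HEAD=main@D [exp=H main=D]
After op 8 (reset): HEAD=main@F [exp=H main=F]
After op 9 (commit): HEAD=main@I [exp=H main=I]
After op 10 (reset): HEAD=main@H [exp=H main=H]
commit A: parents=[]
commit D: parents=['F']
commit F: parents=['A', 'H']
commit H: parents=['A']
commit I: parents=['F']

Answer: A H F D I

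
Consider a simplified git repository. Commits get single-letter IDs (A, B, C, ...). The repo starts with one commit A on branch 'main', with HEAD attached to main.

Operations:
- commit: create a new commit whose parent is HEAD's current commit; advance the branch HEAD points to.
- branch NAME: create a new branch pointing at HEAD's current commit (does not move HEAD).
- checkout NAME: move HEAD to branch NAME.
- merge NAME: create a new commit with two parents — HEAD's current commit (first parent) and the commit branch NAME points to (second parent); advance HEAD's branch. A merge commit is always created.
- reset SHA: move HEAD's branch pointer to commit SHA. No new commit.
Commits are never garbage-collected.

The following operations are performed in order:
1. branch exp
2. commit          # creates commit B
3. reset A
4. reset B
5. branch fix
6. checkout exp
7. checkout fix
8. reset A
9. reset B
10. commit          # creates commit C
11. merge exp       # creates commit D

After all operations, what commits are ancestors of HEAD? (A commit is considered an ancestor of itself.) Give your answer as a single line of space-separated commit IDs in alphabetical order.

Answer: A B C D

Derivation:
After op 1 (branch): HEAD=main@A [exp=A main=A]
After op 2 (commit): HEAD=main@B [exp=A main=B]
After op 3 (reset): HEAD=main@A [exp=A main=A]
After op 4 (reset): HEAD=main@B [exp=A main=B]
After op 5 (branch): HEAD=main@B [exp=A fix=B main=B]
After op 6 (checkout): HEAD=exp@A [exp=A fix=B main=B]
After op 7 (checkout): HEAD=fix@B [exp=A fix=B main=B]
After op 8 (reset): HEAD=fix@A [exp=A fix=A main=B]
After op 9 (reset): HEAD=fix@B [exp=A fix=B main=B]
After op 10 (commit): HEAD=fix@C [exp=A fix=C main=B]
After op 11 (merge): HEAD=fix@D [exp=A fix=D main=B]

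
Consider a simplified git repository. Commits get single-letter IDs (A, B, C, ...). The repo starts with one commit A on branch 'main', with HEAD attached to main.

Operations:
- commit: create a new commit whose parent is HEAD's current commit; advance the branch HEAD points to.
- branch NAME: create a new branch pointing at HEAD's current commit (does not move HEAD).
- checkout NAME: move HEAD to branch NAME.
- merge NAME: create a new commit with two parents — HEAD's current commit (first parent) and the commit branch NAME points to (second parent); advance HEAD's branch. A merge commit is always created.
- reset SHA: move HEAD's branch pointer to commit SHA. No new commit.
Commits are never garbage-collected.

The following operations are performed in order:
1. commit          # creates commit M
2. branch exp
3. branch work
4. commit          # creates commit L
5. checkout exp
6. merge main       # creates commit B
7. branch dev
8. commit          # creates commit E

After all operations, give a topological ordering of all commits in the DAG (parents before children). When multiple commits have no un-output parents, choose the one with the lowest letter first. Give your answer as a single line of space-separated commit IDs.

Answer: A M L B E

Derivation:
After op 1 (commit): HEAD=main@M [main=M]
After op 2 (branch): HEAD=main@M [exp=M main=M]
After op 3 (branch): HEAD=main@M [exp=M main=M work=M]
After op 4 (commit): HEAD=main@L [exp=M main=L work=M]
After op 5 (checkout): HEAD=exp@M [exp=M main=L work=M]
After op 6 (merge): HEAD=exp@B [exp=B main=L work=M]
After op 7 (branch): HEAD=exp@B [dev=B exp=B main=L work=M]
After op 8 (commit): HEAD=exp@E [dev=B exp=E main=L work=M]
commit A: parents=[]
commit B: parents=['M', 'L']
commit E: parents=['B']
commit L: parents=['M']
commit M: parents=['A']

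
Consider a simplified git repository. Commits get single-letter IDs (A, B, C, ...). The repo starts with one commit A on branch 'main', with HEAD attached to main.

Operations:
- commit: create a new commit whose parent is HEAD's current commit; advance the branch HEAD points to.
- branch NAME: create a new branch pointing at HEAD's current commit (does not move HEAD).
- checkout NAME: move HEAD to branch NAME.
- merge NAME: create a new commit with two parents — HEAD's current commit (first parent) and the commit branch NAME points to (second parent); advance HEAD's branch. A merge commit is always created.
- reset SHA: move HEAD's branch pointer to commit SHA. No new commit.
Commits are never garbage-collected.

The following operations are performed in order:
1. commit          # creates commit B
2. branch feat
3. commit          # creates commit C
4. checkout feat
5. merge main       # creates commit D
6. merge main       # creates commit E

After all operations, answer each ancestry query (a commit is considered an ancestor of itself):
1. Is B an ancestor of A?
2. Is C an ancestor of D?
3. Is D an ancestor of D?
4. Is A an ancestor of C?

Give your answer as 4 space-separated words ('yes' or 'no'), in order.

After op 1 (commit): HEAD=main@B [main=B]
After op 2 (branch): HEAD=main@B [feat=B main=B]
After op 3 (commit): HEAD=main@C [feat=B main=C]
After op 4 (checkout): HEAD=feat@B [feat=B main=C]
After op 5 (merge): HEAD=feat@D [feat=D main=C]
After op 6 (merge): HEAD=feat@E [feat=E main=C]
ancestors(A) = {A}; B in? no
ancestors(D) = {A,B,C,D}; C in? yes
ancestors(D) = {A,B,C,D}; D in? yes
ancestors(C) = {A,B,C}; A in? yes

Answer: no yes yes yes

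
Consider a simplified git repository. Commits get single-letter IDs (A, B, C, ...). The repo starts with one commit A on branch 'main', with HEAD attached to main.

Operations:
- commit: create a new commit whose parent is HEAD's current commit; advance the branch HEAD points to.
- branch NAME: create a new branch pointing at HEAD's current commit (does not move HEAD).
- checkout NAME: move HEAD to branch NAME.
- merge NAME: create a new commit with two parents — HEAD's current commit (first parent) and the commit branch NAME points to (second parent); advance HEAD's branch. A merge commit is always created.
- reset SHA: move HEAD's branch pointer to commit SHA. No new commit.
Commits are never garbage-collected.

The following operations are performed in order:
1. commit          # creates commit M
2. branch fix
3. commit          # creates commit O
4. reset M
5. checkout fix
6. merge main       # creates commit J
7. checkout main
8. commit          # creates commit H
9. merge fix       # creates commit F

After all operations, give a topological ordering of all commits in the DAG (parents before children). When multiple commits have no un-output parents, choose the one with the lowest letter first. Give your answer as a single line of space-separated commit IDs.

Answer: A M H J F O

Derivation:
After op 1 (commit): HEAD=main@M [main=M]
After op 2 (branch): HEAD=main@M [fix=M main=M]
After op 3 (commit): HEAD=main@O [fix=M main=O]
After op 4 (reset): HEAD=main@M [fix=M main=M]
After op 5 (checkout): HEAD=fix@M [fix=M main=M]
After op 6 (merge): HEAD=fix@J [fix=J main=M]
After op 7 (checkout): HEAD=main@M [fix=J main=M]
After op 8 (commit): HEAD=main@H [fix=J main=H]
After op 9 (merge): HEAD=main@F [fix=J main=F]
commit A: parents=[]
commit F: parents=['H', 'J']
commit H: parents=['M']
commit J: parents=['M', 'M']
commit M: parents=['A']
commit O: parents=['M']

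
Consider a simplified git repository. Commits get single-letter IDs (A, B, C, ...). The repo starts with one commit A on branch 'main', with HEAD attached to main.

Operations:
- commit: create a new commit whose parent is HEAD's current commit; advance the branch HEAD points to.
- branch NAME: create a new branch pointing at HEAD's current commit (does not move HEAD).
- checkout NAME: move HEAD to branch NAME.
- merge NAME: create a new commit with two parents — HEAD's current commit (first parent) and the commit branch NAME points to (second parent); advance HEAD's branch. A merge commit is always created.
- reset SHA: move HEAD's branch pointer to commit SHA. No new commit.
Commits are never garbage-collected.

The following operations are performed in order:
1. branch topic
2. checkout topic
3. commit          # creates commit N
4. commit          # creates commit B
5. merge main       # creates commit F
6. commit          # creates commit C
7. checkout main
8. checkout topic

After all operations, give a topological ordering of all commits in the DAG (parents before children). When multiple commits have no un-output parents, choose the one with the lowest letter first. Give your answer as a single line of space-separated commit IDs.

Answer: A N B F C

Derivation:
After op 1 (branch): HEAD=main@A [main=A topic=A]
After op 2 (checkout): HEAD=topic@A [main=A topic=A]
After op 3 (commit): HEAD=topic@N [main=A topic=N]
After op 4 (commit): HEAD=topic@B [main=A topic=B]
After op 5 (merge): HEAD=topic@F [main=A topic=F]
After op 6 (commit): HEAD=topic@C [main=A topic=C]
After op 7 (checkout): HEAD=main@A [main=A topic=C]
After op 8 (checkout): HEAD=topic@C [main=A topic=C]
commit A: parents=[]
commit B: parents=['N']
commit C: parents=['F']
commit F: parents=['B', 'A']
commit N: parents=['A']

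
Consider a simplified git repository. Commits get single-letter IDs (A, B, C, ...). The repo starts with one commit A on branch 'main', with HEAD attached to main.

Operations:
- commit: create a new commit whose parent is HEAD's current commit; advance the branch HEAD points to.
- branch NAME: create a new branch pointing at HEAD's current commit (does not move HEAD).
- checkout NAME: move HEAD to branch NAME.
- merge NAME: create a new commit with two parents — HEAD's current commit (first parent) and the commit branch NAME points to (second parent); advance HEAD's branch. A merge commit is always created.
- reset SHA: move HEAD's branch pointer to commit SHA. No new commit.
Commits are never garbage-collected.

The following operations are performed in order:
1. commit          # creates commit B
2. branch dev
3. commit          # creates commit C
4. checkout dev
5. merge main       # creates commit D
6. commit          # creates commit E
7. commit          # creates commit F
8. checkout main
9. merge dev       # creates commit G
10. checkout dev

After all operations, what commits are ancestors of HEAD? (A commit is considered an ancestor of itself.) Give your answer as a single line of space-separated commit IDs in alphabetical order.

After op 1 (commit): HEAD=main@B [main=B]
After op 2 (branch): HEAD=main@B [dev=B main=B]
After op 3 (commit): HEAD=main@C [dev=B main=C]
After op 4 (checkout): HEAD=dev@B [dev=B main=C]
After op 5 (merge): HEAD=dev@D [dev=D main=C]
After op 6 (commit): HEAD=dev@E [dev=E main=C]
After op 7 (commit): HEAD=dev@F [dev=F main=C]
After op 8 (checkout): HEAD=main@C [dev=F main=C]
After op 9 (merge): HEAD=main@G [dev=F main=G]
After op 10 (checkout): HEAD=dev@F [dev=F main=G]

Answer: A B C D E F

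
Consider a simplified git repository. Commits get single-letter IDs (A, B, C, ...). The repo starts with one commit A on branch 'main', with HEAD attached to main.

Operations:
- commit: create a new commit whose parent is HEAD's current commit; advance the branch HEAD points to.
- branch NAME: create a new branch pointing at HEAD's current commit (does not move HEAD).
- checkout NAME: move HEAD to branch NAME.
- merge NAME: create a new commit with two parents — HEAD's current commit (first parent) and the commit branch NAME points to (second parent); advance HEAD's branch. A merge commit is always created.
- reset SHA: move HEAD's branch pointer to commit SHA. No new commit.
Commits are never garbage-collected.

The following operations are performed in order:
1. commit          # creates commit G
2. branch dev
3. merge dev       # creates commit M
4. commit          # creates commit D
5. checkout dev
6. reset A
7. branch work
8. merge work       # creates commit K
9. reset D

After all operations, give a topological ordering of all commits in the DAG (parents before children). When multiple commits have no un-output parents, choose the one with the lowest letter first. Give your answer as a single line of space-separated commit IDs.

Answer: A G K M D

Derivation:
After op 1 (commit): HEAD=main@G [main=G]
After op 2 (branch): HEAD=main@G [dev=G main=G]
After op 3 (merge): HEAD=main@M [dev=G main=M]
After op 4 (commit): HEAD=main@D [dev=G main=D]
After op 5 (checkout): HEAD=dev@G [dev=G main=D]
After op 6 (reset): HEAD=dev@A [dev=A main=D]
After op 7 (branch): HEAD=dev@A [dev=A main=D work=A]
After op 8 (merge): HEAD=dev@K [dev=K main=D work=A]
After op 9 (reset): HEAD=dev@D [dev=D main=D work=A]
commit A: parents=[]
commit D: parents=['M']
commit G: parents=['A']
commit K: parents=['A', 'A']
commit M: parents=['G', 'G']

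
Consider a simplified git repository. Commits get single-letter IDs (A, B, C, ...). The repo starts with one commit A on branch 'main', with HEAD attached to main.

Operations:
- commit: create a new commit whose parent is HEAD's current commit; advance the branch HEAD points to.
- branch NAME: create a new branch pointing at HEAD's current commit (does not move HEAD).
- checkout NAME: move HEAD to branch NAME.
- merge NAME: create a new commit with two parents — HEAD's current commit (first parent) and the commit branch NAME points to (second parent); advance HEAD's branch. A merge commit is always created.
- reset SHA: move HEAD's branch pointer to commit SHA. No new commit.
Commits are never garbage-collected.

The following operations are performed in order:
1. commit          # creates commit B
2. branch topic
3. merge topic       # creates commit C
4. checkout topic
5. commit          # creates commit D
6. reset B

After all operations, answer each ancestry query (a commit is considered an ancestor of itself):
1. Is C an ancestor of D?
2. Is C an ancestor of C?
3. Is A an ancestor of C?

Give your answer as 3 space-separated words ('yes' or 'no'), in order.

After op 1 (commit): HEAD=main@B [main=B]
After op 2 (branch): HEAD=main@B [main=B topic=B]
After op 3 (merge): HEAD=main@C [main=C topic=B]
After op 4 (checkout): HEAD=topic@B [main=C topic=B]
After op 5 (commit): HEAD=topic@D [main=C topic=D]
After op 6 (reset): HEAD=topic@B [main=C topic=B]
ancestors(D) = {A,B,D}; C in? no
ancestors(C) = {A,B,C}; C in? yes
ancestors(C) = {A,B,C}; A in? yes

Answer: no yes yes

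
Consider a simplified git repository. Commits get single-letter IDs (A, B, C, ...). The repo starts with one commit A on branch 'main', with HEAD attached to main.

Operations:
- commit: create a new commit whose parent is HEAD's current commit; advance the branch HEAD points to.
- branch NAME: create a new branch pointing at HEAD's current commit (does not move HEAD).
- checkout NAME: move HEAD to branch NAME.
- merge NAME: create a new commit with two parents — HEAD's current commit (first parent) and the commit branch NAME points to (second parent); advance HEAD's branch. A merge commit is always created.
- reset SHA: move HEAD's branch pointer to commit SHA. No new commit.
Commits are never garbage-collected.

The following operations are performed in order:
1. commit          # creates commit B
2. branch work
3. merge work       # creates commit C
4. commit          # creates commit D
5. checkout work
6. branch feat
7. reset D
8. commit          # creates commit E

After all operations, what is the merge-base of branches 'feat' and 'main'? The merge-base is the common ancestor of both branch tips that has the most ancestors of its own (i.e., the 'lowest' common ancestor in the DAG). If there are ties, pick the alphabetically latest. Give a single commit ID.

Answer: B

Derivation:
After op 1 (commit): HEAD=main@B [main=B]
After op 2 (branch): HEAD=main@B [main=B work=B]
After op 3 (merge): HEAD=main@C [main=C work=B]
After op 4 (commit): HEAD=main@D [main=D work=B]
After op 5 (checkout): HEAD=work@B [main=D work=B]
After op 6 (branch): HEAD=work@B [feat=B main=D work=B]
After op 7 (reset): HEAD=work@D [feat=B main=D work=D]
After op 8 (commit): HEAD=work@E [feat=B main=D work=E]
ancestors(feat=B): ['A', 'B']
ancestors(main=D): ['A', 'B', 'C', 'D']
common: ['A', 'B']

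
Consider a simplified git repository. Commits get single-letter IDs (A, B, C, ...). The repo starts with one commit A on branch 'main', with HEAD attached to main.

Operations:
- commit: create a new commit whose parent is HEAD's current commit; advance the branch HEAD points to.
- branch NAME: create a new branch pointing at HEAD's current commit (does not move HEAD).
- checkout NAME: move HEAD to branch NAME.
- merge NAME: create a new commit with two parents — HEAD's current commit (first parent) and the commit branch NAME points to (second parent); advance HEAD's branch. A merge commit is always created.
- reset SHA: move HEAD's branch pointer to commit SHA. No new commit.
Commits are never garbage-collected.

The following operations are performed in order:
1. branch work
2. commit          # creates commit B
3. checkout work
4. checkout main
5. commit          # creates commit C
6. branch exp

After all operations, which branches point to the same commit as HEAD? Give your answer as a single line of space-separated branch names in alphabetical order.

After op 1 (branch): HEAD=main@A [main=A work=A]
After op 2 (commit): HEAD=main@B [main=B work=A]
After op 3 (checkout): HEAD=work@A [main=B work=A]
After op 4 (checkout): HEAD=main@B [main=B work=A]
After op 5 (commit): HEAD=main@C [main=C work=A]
After op 6 (branch): HEAD=main@C [exp=C main=C work=A]

Answer: exp main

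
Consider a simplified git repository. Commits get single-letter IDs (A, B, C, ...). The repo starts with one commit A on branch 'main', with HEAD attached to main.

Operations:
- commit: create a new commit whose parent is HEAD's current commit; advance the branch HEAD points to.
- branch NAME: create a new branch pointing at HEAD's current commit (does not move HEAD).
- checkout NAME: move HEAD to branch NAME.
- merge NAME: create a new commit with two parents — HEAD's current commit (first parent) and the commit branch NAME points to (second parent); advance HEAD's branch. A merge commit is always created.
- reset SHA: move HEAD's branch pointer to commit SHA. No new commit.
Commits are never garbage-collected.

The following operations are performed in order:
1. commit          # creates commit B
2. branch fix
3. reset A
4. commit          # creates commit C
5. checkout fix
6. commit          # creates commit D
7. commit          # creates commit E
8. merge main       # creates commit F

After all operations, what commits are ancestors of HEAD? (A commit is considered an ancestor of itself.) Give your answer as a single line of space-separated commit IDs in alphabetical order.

After op 1 (commit): HEAD=main@B [main=B]
After op 2 (branch): HEAD=main@B [fix=B main=B]
After op 3 (reset): HEAD=main@A [fix=B main=A]
After op 4 (commit): HEAD=main@C [fix=B main=C]
After op 5 (checkout): HEAD=fix@B [fix=B main=C]
After op 6 (commit): HEAD=fix@D [fix=D main=C]
After op 7 (commit): HEAD=fix@E [fix=E main=C]
After op 8 (merge): HEAD=fix@F [fix=F main=C]

Answer: A B C D E F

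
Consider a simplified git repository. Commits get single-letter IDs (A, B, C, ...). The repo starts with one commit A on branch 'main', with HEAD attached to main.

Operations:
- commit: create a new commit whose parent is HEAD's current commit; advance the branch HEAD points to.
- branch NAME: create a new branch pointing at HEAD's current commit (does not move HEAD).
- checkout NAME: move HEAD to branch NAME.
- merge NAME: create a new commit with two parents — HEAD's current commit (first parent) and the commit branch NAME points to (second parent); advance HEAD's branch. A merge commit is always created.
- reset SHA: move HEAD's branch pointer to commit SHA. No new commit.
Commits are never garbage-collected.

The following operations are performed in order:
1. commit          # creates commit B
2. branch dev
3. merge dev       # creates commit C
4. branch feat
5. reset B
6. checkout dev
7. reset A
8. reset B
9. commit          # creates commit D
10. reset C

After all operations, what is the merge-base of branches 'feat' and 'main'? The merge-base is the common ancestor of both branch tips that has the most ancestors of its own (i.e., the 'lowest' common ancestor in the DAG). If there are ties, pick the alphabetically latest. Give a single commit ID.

After op 1 (commit): HEAD=main@B [main=B]
After op 2 (branch): HEAD=main@B [dev=B main=B]
After op 3 (merge): HEAD=main@C [dev=B main=C]
After op 4 (branch): HEAD=main@C [dev=B feat=C main=C]
After op 5 (reset): HEAD=main@B [dev=B feat=C main=B]
After op 6 (checkout): HEAD=dev@B [dev=B feat=C main=B]
After op 7 (reset): HEAD=dev@A [dev=A feat=C main=B]
After op 8 (reset): HEAD=dev@B [dev=B feat=C main=B]
After op 9 (commit): HEAD=dev@D [dev=D feat=C main=B]
After op 10 (reset): HEAD=dev@C [dev=C feat=C main=B]
ancestors(feat=C): ['A', 'B', 'C']
ancestors(main=B): ['A', 'B']
common: ['A', 'B']

Answer: B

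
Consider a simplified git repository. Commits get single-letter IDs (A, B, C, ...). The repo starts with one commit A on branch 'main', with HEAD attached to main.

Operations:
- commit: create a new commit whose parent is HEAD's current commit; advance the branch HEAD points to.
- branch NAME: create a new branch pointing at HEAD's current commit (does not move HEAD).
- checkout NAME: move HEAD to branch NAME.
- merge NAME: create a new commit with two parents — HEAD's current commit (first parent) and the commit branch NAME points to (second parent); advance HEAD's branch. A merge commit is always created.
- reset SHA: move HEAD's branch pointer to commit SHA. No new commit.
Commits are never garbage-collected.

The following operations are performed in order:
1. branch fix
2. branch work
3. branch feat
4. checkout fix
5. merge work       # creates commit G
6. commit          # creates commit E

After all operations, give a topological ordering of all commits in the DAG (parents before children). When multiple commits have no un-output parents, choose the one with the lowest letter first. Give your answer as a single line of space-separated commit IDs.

After op 1 (branch): HEAD=main@A [fix=A main=A]
After op 2 (branch): HEAD=main@A [fix=A main=A work=A]
After op 3 (branch): HEAD=main@A [feat=A fix=A main=A work=A]
After op 4 (checkout): HEAD=fix@A [feat=A fix=A main=A work=A]
After op 5 (merge): HEAD=fix@G [feat=A fix=G main=A work=A]
After op 6 (commit): HEAD=fix@E [feat=A fix=E main=A work=A]
commit A: parents=[]
commit E: parents=['G']
commit G: parents=['A', 'A']

Answer: A G E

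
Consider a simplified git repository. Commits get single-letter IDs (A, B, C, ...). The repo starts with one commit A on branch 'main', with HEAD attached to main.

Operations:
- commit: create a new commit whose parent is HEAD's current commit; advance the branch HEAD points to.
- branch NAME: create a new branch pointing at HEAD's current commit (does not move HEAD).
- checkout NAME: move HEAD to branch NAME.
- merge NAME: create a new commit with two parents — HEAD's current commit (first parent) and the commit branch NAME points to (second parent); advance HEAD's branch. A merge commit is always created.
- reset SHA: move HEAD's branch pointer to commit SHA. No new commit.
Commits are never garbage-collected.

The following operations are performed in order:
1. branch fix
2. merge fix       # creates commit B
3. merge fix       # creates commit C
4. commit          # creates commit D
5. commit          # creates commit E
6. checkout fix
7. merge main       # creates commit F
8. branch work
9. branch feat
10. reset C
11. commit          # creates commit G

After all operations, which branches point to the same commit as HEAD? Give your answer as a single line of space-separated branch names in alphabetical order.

After op 1 (branch): HEAD=main@A [fix=A main=A]
After op 2 (merge): HEAD=main@B [fix=A main=B]
After op 3 (merge): HEAD=main@C [fix=A main=C]
After op 4 (commit): HEAD=main@D [fix=A main=D]
After op 5 (commit): HEAD=main@E [fix=A main=E]
After op 6 (checkout): HEAD=fix@A [fix=A main=E]
After op 7 (merge): HEAD=fix@F [fix=F main=E]
After op 8 (branch): HEAD=fix@F [fix=F main=E work=F]
After op 9 (branch): HEAD=fix@F [feat=F fix=F main=E work=F]
After op 10 (reset): HEAD=fix@C [feat=F fix=C main=E work=F]
After op 11 (commit): HEAD=fix@G [feat=F fix=G main=E work=F]

Answer: fix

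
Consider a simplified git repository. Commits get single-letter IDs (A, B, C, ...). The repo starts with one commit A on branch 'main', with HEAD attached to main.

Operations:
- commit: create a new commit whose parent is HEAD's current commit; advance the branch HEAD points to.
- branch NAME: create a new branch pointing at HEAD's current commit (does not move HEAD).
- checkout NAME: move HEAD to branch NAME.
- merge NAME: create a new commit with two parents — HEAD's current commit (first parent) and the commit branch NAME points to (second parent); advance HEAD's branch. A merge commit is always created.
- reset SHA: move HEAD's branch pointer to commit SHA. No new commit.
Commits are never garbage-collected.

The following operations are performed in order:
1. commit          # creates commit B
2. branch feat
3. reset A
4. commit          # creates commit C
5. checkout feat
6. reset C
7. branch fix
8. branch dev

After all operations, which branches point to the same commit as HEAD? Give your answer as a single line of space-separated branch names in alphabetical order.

After op 1 (commit): HEAD=main@B [main=B]
After op 2 (branch): HEAD=main@B [feat=B main=B]
After op 3 (reset): HEAD=main@A [feat=B main=A]
After op 4 (commit): HEAD=main@C [feat=B main=C]
After op 5 (checkout): HEAD=feat@B [feat=B main=C]
After op 6 (reset): HEAD=feat@C [feat=C main=C]
After op 7 (branch): HEAD=feat@C [feat=C fix=C main=C]
After op 8 (branch): HEAD=feat@C [dev=C feat=C fix=C main=C]

Answer: dev feat fix main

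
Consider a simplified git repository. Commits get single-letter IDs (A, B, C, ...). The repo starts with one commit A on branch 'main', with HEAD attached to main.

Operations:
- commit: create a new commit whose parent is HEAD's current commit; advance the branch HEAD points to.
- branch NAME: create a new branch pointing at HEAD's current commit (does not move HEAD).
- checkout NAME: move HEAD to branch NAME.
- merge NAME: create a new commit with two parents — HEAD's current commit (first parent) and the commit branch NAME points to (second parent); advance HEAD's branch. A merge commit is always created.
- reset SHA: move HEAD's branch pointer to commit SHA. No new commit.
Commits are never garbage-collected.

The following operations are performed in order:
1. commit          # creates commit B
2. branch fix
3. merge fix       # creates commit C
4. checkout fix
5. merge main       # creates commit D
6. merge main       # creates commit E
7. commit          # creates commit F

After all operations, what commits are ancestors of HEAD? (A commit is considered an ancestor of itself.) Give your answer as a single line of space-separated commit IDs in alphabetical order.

Answer: A B C D E F

Derivation:
After op 1 (commit): HEAD=main@B [main=B]
After op 2 (branch): HEAD=main@B [fix=B main=B]
After op 3 (merge): HEAD=main@C [fix=B main=C]
After op 4 (checkout): HEAD=fix@B [fix=B main=C]
After op 5 (merge): HEAD=fix@D [fix=D main=C]
After op 6 (merge): HEAD=fix@E [fix=E main=C]
After op 7 (commit): HEAD=fix@F [fix=F main=C]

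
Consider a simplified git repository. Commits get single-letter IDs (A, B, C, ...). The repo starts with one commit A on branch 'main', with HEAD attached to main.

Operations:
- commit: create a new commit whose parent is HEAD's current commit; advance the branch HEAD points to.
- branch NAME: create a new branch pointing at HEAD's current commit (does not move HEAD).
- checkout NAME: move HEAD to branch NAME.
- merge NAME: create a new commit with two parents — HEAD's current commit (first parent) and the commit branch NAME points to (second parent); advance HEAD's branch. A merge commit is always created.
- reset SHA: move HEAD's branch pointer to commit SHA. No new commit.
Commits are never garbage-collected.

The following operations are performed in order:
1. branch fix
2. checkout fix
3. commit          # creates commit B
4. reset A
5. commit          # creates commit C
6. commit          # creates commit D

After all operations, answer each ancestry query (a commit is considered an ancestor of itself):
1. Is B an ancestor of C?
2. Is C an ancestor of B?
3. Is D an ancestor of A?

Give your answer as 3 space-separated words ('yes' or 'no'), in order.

Answer: no no no

Derivation:
After op 1 (branch): HEAD=main@A [fix=A main=A]
After op 2 (checkout): HEAD=fix@A [fix=A main=A]
After op 3 (commit): HEAD=fix@B [fix=B main=A]
After op 4 (reset): HEAD=fix@A [fix=A main=A]
After op 5 (commit): HEAD=fix@C [fix=C main=A]
After op 6 (commit): HEAD=fix@D [fix=D main=A]
ancestors(C) = {A,C}; B in? no
ancestors(B) = {A,B}; C in? no
ancestors(A) = {A}; D in? no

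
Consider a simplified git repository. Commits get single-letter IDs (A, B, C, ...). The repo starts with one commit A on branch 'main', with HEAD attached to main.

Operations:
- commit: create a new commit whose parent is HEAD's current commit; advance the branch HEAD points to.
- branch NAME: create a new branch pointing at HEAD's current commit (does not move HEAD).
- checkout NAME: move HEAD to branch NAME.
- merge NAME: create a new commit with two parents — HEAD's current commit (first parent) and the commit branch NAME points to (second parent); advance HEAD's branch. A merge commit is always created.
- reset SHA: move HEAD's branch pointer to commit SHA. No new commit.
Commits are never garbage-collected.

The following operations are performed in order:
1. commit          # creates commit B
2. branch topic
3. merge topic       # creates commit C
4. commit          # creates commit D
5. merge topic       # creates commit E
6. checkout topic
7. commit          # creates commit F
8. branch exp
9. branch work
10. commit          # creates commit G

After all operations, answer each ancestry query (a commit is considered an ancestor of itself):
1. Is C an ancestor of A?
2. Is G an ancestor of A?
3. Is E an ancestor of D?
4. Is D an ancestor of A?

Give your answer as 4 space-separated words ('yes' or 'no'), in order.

Answer: no no no no

Derivation:
After op 1 (commit): HEAD=main@B [main=B]
After op 2 (branch): HEAD=main@B [main=B topic=B]
After op 3 (merge): HEAD=main@C [main=C topic=B]
After op 4 (commit): HEAD=main@D [main=D topic=B]
After op 5 (merge): HEAD=main@E [main=E topic=B]
After op 6 (checkout): HEAD=topic@B [main=E topic=B]
After op 7 (commit): HEAD=topic@F [main=E topic=F]
After op 8 (branch): HEAD=topic@F [exp=F main=E topic=F]
After op 9 (branch): HEAD=topic@F [exp=F main=E topic=F work=F]
After op 10 (commit): HEAD=topic@G [exp=F main=E topic=G work=F]
ancestors(A) = {A}; C in? no
ancestors(A) = {A}; G in? no
ancestors(D) = {A,B,C,D}; E in? no
ancestors(A) = {A}; D in? no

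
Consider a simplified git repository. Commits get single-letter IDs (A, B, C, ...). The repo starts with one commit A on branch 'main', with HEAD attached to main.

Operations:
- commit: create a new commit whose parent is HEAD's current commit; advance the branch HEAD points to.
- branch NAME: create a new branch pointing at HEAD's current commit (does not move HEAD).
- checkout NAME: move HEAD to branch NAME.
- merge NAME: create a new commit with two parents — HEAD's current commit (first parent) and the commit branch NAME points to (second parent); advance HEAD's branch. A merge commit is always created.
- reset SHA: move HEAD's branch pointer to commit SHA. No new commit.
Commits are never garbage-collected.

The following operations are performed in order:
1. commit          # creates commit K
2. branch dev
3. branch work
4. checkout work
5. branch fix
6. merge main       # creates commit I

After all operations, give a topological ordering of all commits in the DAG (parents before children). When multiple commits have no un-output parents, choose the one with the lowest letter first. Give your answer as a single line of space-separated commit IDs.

After op 1 (commit): HEAD=main@K [main=K]
After op 2 (branch): HEAD=main@K [dev=K main=K]
After op 3 (branch): HEAD=main@K [dev=K main=K work=K]
After op 4 (checkout): HEAD=work@K [dev=K main=K work=K]
After op 5 (branch): HEAD=work@K [dev=K fix=K main=K work=K]
After op 6 (merge): HEAD=work@I [dev=K fix=K main=K work=I]
commit A: parents=[]
commit I: parents=['K', 'K']
commit K: parents=['A']

Answer: A K I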